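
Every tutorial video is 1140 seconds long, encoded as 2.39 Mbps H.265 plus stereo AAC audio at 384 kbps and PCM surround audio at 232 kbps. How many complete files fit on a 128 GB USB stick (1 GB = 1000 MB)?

Audio total: 384 + 232 = 616 kbps = 0.616 Mbps.
Total bitrate: 3.006 Mbps.
Per item: 3.006 Mbps × 1140 s = 3,427 Mb = 428.4 MB.
Capacity: 128 GB = 1,024,000 Mb; 298.82 items → 298 complete.

298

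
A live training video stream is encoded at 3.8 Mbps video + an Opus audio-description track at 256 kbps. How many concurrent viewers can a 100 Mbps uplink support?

24

Audio: 256 kbps = 0.256 Mbps.
Per-viewer media rate: 4.056 Mbps.
100 Mbps = 100.0 Mbps; 100.0 / 4.056 = 24.65 → 24 viewers.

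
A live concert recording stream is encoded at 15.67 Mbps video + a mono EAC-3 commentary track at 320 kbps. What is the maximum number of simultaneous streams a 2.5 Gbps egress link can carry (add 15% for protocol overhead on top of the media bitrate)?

Audio: 320 kbps = 0.320 Mbps.
Per-viewer media rate: 15.990 Mbps.
On the wire with 15% overhead: 18.389 Mbps.
2.5 Gbps = 2,500 Mbps; 2,500 / 18.389 = 135.95 → 135 viewers.

135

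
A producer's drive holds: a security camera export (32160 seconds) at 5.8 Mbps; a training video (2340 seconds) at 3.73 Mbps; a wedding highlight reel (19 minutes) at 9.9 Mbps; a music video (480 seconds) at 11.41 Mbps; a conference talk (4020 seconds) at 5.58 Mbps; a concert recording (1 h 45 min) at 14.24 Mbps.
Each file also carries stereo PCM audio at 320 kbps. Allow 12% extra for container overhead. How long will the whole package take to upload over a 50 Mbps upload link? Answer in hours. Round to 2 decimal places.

Audio: 320 kbps = 0.320 Mbps.
security camera export: 6.120 Mbps × 32160 s × 1.12 = 220437.5 Mb
training video: 4.050 Mbps × 2340 s × 1.12 = 10614.2 Mb
wedding highlight reel: 10.220 Mbps × 1140 s × 1.12 = 13048.9 Mb
music video: 11.730 Mbps × 480 s × 1.12 = 6306.0 Mb
conference talk: 5.900 Mbps × 4020 s × 1.12 = 26564.2 Mb
concert recording: 14.560 Mbps × 6300 s × 1.12 = 102735.4 Mb
Total: 379706.2 Mb = 47463.3 MB.
At 50 Mbps: 379706.2 / 50 = 7594 s ≈ 2.11 hours.

2.11 hours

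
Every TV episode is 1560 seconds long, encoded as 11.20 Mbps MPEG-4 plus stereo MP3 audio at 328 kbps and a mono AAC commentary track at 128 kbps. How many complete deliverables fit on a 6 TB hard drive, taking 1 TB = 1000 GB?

2639

Audio total: 328 + 128 = 456 kbps = 0.456 Mbps.
Total bitrate: 11.656 Mbps.
Per item: 11.656 Mbps × 1560 s = 18,183 Mb = 2,273 MB.
Capacity: 6 TB = 48,000,000 Mb; 2639.78 items → 2639 complete.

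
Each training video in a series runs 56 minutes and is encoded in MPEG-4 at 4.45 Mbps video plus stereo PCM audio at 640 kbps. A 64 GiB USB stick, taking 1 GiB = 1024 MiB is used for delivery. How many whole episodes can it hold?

32

56 min = 3360 s
Audio: 640 kbps = 0.640 Mbps.
Total bitrate: 5.090 Mbps.
Per item: 5.090 Mbps × 3360 s = 17,102 Mb = 2,138 MB.
Capacity: 64 GiB = 549,756 Mb; 32.14 items → 32 complete.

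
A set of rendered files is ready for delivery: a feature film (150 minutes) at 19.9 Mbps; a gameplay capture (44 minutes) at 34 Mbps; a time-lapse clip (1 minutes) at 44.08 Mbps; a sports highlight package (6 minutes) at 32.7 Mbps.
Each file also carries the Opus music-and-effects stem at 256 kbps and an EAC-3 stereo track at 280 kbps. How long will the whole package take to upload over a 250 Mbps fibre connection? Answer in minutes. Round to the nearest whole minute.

19 minutes

Audio total: 256 + 280 = 536 kbps = 0.536 Mbps.
feature film: 20.436 Mbps × 9000 s = 183924.0 Mb
gameplay capture: 34.536 Mbps × 2640 s = 91175.0 Mb
time-lapse clip: 44.616 Mbps × 60 s = 2677.0 Mb
sports highlight package: 33.236 Mbps × 360 s = 11965.0 Mb
Total: 289741.0 Mb = 36217.6 MB.
At 250 Mbps: 289741.0 / 250 = 1159 s ≈ 19.3 minutes.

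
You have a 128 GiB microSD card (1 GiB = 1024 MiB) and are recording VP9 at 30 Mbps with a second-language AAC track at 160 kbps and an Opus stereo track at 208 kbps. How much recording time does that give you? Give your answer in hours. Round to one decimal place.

Audio total: 160 + 208 = 368 kbps = 0.368 Mbps.
Total bitrate: 30 + 0.368 = 30.368 Mbps.
Capacity: 128 GiB = 1,099,512 Mb.
Recording time: 1,099,512 / 30.368 = 36,206 s ≈ 10.1 hours.

10.1 hours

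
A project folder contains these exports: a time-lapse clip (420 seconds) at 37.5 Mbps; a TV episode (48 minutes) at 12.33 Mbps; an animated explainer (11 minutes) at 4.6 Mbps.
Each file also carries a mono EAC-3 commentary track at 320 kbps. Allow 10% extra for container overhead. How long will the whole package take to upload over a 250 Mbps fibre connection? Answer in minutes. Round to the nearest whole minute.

4 minutes

Audio: 320 kbps = 0.320 Mbps.
time-lapse clip: 37.820 Mbps × 420 s × 1.10 = 17472.8 Mb
TV episode: 12.650 Mbps × 2880 s × 1.10 = 40075.2 Mb
animated explainer: 4.920 Mbps × 660 s × 1.10 = 3571.9 Mb
Total: 61120.0 Mb = 7640.0 MB.
At 250 Mbps: 61120.0 / 250 = 244 s ≈ 4.07 minutes.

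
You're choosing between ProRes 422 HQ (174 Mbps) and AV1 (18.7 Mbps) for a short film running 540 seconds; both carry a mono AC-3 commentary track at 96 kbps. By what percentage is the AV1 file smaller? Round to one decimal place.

89.2%

Audio: 96 kbps = 0.096 Mbps.
ProRes 422 HQ: 174.096 Mbps × 540 s = 94011.8 Mb = 11.751 GB.
AV1: 18.796 Mbps × 540 s = 10149.8 Mb = 1.269 GB.
Reduction: (1 − 1.269/11.751) × 100 = 89.20%.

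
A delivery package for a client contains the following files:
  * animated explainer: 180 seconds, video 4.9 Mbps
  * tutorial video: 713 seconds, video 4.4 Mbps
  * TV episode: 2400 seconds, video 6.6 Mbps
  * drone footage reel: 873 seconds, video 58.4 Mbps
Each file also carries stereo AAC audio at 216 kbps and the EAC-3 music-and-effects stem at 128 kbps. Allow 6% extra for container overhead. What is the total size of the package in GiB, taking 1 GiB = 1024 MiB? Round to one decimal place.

8.9 GiB

Audio total: 216 + 128 = 344 kbps = 0.344 Mbps.
animated explainer: 5.244 Mbps × 180 s × 1.06 = 1000.6 Mb
tutorial video: 4.744 Mbps × 713 s × 1.06 = 3585.4 Mb
TV episode: 6.944 Mbps × 2400 s × 1.06 = 17665.5 Mb
drone footage reel: 58.744 Mbps × 873 s × 1.06 = 54360.5 Mb
Total: 76612.0 Mb = 9576.5 MB.
= 8.919 GiB.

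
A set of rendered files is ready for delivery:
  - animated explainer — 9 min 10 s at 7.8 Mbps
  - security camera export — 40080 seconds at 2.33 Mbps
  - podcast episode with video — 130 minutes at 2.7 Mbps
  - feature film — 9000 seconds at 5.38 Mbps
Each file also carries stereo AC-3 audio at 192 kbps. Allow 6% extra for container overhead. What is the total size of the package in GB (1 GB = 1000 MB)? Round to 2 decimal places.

Audio: 192 kbps = 0.192 Mbps.
animated explainer: 7.992 Mbps × 550 s × 1.06 = 4659.3 Mb
security camera export: 2.522 Mbps × 40080 s × 1.06 = 107146.7 Mb
podcast episode with video: 2.892 Mbps × 7800 s × 1.06 = 23911.1 Mb
feature film: 5.572 Mbps × 9000 s × 1.06 = 53156.9 Mb
Total: 188873.9 Mb = 23609.2 MB.
= 23.61 GB.

23.61 GB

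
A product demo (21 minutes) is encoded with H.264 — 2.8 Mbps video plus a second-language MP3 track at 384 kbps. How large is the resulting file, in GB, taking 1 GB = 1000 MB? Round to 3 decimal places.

0.501 GB

21 min = 1260 s
Audio: 384 kbps = 0.384 Mbps.
Total bitrate: 2.8 + 0.384 = 3.184 Mbps.
Stream data: 3.184 Mbps × 1260 s = 4011.8 Mb.
4,012 Mb ÷ 8 = 501.5 MB → 0.5015 GB.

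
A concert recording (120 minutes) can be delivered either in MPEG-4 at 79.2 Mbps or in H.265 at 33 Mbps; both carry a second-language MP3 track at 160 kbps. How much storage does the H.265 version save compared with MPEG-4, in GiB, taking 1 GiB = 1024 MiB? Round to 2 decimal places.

38.72 GiB

120 min = 7200 s
Audio: 160 kbps = 0.160 Mbps.
MPEG-4: 79.360 Mbps × 7200 s = 571392.0 Mb = 66.519 GiB.
H.265: 33.160 Mbps × 7200 s = 238752.0 Mb = 27.794 GiB.
Saving: 66.519 − 27.794 = 38.724 GiB.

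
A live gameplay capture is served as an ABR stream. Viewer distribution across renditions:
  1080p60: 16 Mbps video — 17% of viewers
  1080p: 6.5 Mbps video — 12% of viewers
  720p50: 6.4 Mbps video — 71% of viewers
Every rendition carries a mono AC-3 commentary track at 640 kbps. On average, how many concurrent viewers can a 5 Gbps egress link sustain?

575

Audio: 640 kbps = 0.640 Mbps.
Average per-viewer bitrate: 0.17×16.640 + 0.12×7.140 + 0.71×7.040 = 8.684 Mbps.
5 Gbps = 5,000 Mbps; 5,000 / 8.684 = 575.77 → 575.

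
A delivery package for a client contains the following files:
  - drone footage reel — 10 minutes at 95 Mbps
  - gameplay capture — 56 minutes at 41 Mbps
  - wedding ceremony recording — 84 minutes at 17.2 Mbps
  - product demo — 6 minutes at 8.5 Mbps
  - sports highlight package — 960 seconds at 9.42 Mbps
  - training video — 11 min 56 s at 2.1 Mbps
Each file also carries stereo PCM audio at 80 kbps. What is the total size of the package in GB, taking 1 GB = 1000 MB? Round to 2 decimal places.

36.99 GB

Audio: 80 kbps = 0.080 Mbps.
drone footage reel: 95.080 Mbps × 600 s = 57048.0 Mb
gameplay capture: 41.080 Mbps × 3360 s = 138028.8 Mb
wedding ceremony recording: 17.280 Mbps × 5040 s = 87091.2 Mb
product demo: 8.580 Mbps × 360 s = 3088.8 Mb
sports highlight package: 9.500 Mbps × 960 s = 9120.0 Mb
training video: 2.180 Mbps × 716 s = 1560.9 Mb
Total: 295937.7 Mb = 36992.2 MB.
= 36.99 GB.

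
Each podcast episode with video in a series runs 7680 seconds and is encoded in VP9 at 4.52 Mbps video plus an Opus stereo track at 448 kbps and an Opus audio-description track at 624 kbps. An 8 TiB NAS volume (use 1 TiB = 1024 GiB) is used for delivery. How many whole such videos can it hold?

1638

Audio total: 448 + 624 = 1072 kbps = 1.072 Mbps.
Total bitrate: 5.592 Mbps.
Per item: 5.592 Mbps × 7680 s = 42,947 Mb = 5,368 MB.
Capacity: 8 TiB = 70,368,744 Mb; 1638.52 items → 1638 complete.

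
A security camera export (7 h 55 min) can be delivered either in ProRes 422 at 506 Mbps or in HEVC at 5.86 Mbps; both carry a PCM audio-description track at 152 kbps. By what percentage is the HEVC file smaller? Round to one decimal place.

98.8%

7 h 55 min = 475 min = 28500 s
Audio: 152 kbps = 0.152 Mbps.
ProRes 422: 506.152 Mbps × 28500 s = 14425332.0 Mb = 1679.330 GiB.
HEVC: 6.012 Mbps × 28500 s = 171342.0 Mb = 19.947 GiB.
Reduction: (1 − 19.947/1679.330) × 100 = 98.81%.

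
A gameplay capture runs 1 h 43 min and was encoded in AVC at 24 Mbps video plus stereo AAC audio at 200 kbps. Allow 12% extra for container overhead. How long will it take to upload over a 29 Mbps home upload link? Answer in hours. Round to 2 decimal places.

1 h 43 min = 103 min = 6180 s
Audio: 200 kbps = 0.200 Mbps.
Total bitrate: 24.200 Mbps.
File: 24.200 Mbps × 6180 s = 149556.0 Mb.
With 12% container overhead: ×1.12. → 167502.7 Mb.
At 29 Mbps: 167502.7 / 29 = 5776.0 s ≈ 1.6 hours.

1.60 hours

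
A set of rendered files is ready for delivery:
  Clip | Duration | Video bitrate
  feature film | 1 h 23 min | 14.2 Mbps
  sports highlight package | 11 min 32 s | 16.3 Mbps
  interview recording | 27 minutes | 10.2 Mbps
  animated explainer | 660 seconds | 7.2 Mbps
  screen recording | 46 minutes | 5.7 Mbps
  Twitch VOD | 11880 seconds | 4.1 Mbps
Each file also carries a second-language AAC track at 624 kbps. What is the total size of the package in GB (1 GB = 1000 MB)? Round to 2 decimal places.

22.73 GB

Audio: 624 kbps = 0.624 Mbps.
feature film: 14.824 Mbps × 4980 s = 73823.5 Mb
sports highlight package: 16.924 Mbps × 692 s = 11711.4 Mb
interview recording: 10.824 Mbps × 1620 s = 17534.9 Mb
animated explainer: 7.824 Mbps × 660 s = 5163.8 Mb
screen recording: 6.324 Mbps × 2760 s = 17454.2 Mb
Twitch VOD: 4.724 Mbps × 11880 s = 56121.1 Mb
Total: 181809.0 Mb = 22726.1 MB.
= 22.73 GB.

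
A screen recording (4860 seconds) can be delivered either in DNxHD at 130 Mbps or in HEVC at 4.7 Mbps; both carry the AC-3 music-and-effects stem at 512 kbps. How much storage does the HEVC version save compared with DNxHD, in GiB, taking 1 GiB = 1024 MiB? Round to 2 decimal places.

Audio: 512 kbps = 0.512 Mbps.
DNxHD: 130.512 Mbps × 4860 s = 634288.3 Mb = 73.841 GiB.
HEVC: 5.212 Mbps × 4860 s = 25330.3 Mb = 2.949 GiB.
Saving: 73.841 − 2.949 = 70.892 GiB.

70.89 GiB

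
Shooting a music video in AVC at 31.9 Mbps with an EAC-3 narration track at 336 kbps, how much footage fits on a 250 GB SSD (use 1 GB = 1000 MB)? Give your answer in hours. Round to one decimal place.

17.2 hours

Audio: 336 kbps = 0.336 Mbps.
Total bitrate: 31.9 + 0.336 = 32.236 Mbps.
Capacity: 250 GB = 2,000,000 Mb.
Recording time: 2,000,000 / 32.236 = 62,042 s ≈ 17.2 hours.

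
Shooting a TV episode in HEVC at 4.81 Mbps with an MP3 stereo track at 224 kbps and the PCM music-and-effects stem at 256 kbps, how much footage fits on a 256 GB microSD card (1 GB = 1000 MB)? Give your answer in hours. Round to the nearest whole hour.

108 hours

Audio total: 224 + 256 = 480 kbps = 0.480 Mbps.
Total bitrate: 4.81 + 0.480 = 5.290 Mbps.
Capacity: 256 GB = 2,048,000 Mb.
Recording time: 2,048,000 / 5.290 = 387,146 s ≈ 108 hours.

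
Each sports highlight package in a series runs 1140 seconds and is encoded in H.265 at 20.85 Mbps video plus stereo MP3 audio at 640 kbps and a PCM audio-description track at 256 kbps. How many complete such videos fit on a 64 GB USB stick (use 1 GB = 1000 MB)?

20

Audio total: 640 + 256 = 896 kbps = 0.896 Mbps.
Total bitrate: 21.746 Mbps.
Per item: 21.746 Mbps × 1140 s = 24,790 Mb = 3,099 MB.
Capacity: 64 GB = 512,000 Mb; 20.65 items → 20 complete.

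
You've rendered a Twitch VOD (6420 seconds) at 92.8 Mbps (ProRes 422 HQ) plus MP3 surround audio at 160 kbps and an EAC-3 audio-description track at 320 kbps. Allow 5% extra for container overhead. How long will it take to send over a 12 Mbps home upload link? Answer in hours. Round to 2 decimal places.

14.56 hours

Audio total: 160 + 320 = 480 kbps = 0.480 Mbps.
Total bitrate: 93.280 Mbps.
File: 93.280 Mbps × 6420 s = 598857.6 Mb.
With 5% container overhead: ×1.05. → 628800.5 Mb.
At 12 Mbps: 628800.5 / 12 = 52400.0 s ≈ 14.6 hours.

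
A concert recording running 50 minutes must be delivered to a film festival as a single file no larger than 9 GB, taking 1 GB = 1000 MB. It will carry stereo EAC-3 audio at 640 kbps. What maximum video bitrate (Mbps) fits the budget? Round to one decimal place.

Budget: 9 GB = 72000.0 Mb.
50 min = 3000 s
Total bitrate budget: 72000.0 Mb / 3000 s = 24.000 Mbps.
Audio: 640 kbps = 0.640 Mbps.
Video: 24.000 − 0.640 = 23.360 Mbps.

23.4 Mbps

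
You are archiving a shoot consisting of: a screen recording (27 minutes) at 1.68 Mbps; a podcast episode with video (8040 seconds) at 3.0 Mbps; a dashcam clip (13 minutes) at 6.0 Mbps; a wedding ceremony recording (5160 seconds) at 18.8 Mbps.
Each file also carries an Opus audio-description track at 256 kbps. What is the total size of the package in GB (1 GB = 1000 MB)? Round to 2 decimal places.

16.57 GB

Audio: 256 kbps = 0.256 Mbps.
screen recording: 1.936 Mbps × 1620 s = 3136.3 Mb
podcast episode with video: 3.256 Mbps × 8040 s = 26178.2 Mb
dashcam clip: 6.256 Mbps × 780 s = 4879.7 Mb
wedding ceremony recording: 19.056 Mbps × 5160 s = 98329.0 Mb
Total: 132523.2 Mb = 16565.4 MB.
= 16.57 GB.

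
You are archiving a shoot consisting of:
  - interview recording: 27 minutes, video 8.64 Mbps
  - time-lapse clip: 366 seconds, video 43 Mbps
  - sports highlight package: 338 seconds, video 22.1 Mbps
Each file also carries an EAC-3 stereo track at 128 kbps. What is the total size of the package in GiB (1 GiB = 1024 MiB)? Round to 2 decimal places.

4.37 GiB

Audio: 128 kbps = 0.128 Mbps.
interview recording: 8.768 Mbps × 1620 s = 14204.2 Mb
time-lapse clip: 43.128 Mbps × 366 s = 15784.8 Mb
sports highlight package: 22.228 Mbps × 338 s = 7513.1 Mb
Total: 37502.1 Mb = 4687.8 MB.
= 4.366 GiB.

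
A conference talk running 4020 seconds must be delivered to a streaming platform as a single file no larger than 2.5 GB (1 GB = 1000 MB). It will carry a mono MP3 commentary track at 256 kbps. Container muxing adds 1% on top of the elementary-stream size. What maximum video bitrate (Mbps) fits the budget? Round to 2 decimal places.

4.67 Mbps

Budget: 2.5 GB = 20000.0 Mb.
Stream payload after overhead: 20000.0 / 1.01 = 19802.0 Mb.
Total bitrate budget: 19802.0 Mb / 4020 s = 4.926 Mbps.
Audio: 256 kbps = 0.256 Mbps.
Video: 4.926 − 0.256 = 4.670 Mbps.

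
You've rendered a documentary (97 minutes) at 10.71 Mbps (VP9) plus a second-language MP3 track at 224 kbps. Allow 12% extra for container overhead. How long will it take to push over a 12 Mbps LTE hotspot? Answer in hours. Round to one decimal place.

1.6 hours

97 min = 5820 s
Audio: 224 kbps = 0.224 Mbps.
Total bitrate: 10.934 Mbps.
File: 10.934 Mbps × 5820 s = 63635.9 Mb.
With 12% container overhead: ×1.12. → 71272.2 Mb.
At 12 Mbps: 71272.2 / 12 = 5939.3 s ≈ 1.65 hours.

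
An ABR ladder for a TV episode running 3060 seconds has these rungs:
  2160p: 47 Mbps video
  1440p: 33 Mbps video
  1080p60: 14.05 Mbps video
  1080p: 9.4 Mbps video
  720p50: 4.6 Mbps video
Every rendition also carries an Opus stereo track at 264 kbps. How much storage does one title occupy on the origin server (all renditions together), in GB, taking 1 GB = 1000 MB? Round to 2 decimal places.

Audio: 264 kbps = 0.264 Mbps.
Sum of rendition bitrates: (47+0.264) + (33+0.264) + (14.05+0.264) + (9.4+0.264) + (4.6+0.264) = 109.370 Mbps.
× 3060 s = 334,672 Mb = 41,834 MB = 41.83 GB.

41.83 GB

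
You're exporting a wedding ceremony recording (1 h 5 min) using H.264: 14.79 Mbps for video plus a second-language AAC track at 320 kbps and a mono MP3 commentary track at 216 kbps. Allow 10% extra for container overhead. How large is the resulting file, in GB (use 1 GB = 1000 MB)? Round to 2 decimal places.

8.22 GB

1 h 5 min = 65 min = 3900 s
Audio total: 320 + 216 = 536 kbps = 0.536 Mbps.
Total bitrate: 14.79 + 0.536 = 15.326 Mbps.
Stream data: 15.326 Mbps × 3900 s = 59771.4 Mb.
With 10% container overhead: ×1.10.
65,749 Mb ÷ 8 = 8,219 MB → 8.219 GB.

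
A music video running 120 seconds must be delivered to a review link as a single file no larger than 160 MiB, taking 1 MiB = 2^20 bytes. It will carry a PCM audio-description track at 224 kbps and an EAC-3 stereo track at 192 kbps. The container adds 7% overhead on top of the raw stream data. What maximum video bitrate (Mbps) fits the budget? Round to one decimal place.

Budget: 160 MiB = 1342.2 Mb.
Stream payload after overhead: 1342.2 / 1.07 = 1254.4 Mb.
Total bitrate budget: 1254.4 Mb / 120 s = 10.453 Mbps.
Audio total: 224 + 192 = 416 kbps = 0.416 Mbps.
Video: 10.453 − 0.416 = 10.037 Mbps.

10.0 Mbps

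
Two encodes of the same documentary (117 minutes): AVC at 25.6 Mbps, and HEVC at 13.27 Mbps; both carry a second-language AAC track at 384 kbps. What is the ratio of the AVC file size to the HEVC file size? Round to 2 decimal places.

117 min = 7020 s
Audio: 384 kbps = 0.384 Mbps.
AVC: 25.984 Mbps × 7020 s = 182407.7 Mb = 21.235 GiB.
HEVC: 13.654 Mbps × 7020 s = 95851.1 Mb = 11.159 GiB.
Ratio: 21.235 / 11.159 = 1.903.

1.90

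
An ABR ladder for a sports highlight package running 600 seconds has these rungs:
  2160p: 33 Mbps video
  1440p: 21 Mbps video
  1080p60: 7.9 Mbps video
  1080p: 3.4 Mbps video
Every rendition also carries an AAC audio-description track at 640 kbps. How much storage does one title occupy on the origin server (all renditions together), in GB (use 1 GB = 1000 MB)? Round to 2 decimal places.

5.09 GB

Audio: 640 kbps = 0.640 Mbps.
Sum of rendition bitrates: (33+0.640) + (21+0.640) + (7.9+0.640) + (3.4+0.640) = 67.860 Mbps.
× 600 s = 40,716 Mb = 5,090 MB = 5.090 GB.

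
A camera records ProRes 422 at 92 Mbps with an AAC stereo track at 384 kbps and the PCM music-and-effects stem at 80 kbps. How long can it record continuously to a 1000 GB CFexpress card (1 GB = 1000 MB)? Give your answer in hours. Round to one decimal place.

24.0 hours

Audio total: 384 + 80 = 464 kbps = 0.464 Mbps.
Total bitrate: 92 + 0.464 = 92.464 Mbps.
Capacity: 1000 GB = 8,000,000 Mb.
Recording time: 8,000,000 / 92.464 = 86,520 s ≈ 24.0 hours.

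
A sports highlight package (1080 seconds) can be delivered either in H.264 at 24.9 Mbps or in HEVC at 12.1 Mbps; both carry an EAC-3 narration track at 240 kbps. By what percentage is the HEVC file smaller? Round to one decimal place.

Audio: 240 kbps = 0.240 Mbps.
H.264: 25.140 Mbps × 1080 s = 27151.2 Mb = 3.394 GB.
HEVC: 12.340 Mbps × 1080 s = 13327.2 Mb = 1.666 GB.
Reduction: (1 − 1.666/3.394) × 100 = 50.91%.

50.9%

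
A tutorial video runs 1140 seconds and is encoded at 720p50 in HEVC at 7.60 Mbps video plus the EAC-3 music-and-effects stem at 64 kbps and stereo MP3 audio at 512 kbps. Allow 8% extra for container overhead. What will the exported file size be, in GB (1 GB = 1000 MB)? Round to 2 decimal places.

1.26 GB

Audio total: 64 + 512 = 576 kbps = 0.576 Mbps.
Total bitrate: 7.60 + 0.576 = 8.176 Mbps.
Stream data: 8.176 Mbps × 1140 s = 9320.6 Mb.
With 8% container overhead: ×1.08.
10,066 Mb ÷ 8 = 1,258 MB → 1.258 GB.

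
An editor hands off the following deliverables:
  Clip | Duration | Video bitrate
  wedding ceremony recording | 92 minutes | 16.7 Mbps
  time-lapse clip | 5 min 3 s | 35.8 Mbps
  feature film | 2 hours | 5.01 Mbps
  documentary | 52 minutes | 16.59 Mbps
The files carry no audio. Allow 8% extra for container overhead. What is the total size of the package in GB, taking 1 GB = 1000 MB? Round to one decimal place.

25.8 GB

wedding ceremony recording: 16.700 Mbps × 5520 s × 1.08 = 99558.7 Mb
time-lapse clip: 35.800 Mbps × 303 s × 1.08 = 11715.2 Mb
feature film: 5.010 Mbps × 7200 s × 1.08 = 38957.8 Mb
documentary: 16.590 Mbps × 3120 s × 1.08 = 55901.7 Mb
Total: 206133.3 Mb = 25766.7 MB.
= 25.77 GB.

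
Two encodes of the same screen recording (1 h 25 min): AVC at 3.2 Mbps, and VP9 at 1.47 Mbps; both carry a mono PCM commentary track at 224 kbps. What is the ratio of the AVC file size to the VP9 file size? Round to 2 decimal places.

2.02

1 h 25 min = 85 min = 5100 s
Audio: 224 kbps = 0.224 Mbps.
AVC: 3.424 Mbps × 5100 s = 17462.4 Mb = 2.033 GiB.
VP9: 1.694 Mbps × 5100 s = 8639.4 Mb = 1.006 GiB.
Ratio: 2.033 / 1.006 = 2.021.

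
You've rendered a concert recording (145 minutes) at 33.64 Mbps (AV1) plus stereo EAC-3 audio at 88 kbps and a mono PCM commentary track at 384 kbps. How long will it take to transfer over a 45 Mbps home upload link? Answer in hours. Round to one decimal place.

1.8 hours

145 min = 8700 s
Audio total: 88 + 384 = 472 kbps = 0.472 Mbps.
Total bitrate: 34.112 Mbps.
File: 34.112 Mbps × 8700 s = 296774.4 Mb.
At 45 Mbps: 296774.4 / 45 = 6595.0 s ≈ 1.83 hours.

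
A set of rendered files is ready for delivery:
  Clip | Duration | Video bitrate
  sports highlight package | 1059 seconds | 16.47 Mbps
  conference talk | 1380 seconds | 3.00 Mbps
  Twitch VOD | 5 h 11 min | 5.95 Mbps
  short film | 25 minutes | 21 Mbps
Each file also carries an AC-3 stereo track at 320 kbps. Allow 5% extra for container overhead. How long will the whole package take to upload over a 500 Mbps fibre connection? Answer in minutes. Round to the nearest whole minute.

6 minutes

Audio: 320 kbps = 0.320 Mbps.
sports highlight package: 16.790 Mbps × 1059 s × 1.05 = 18669.6 Mb
conference talk: 3.320 Mbps × 1380 s × 1.05 = 4810.7 Mb
Twitch VOD: 6.270 Mbps × 18660 s × 1.05 = 122848.1 Mb
short film: 21.320 Mbps × 1500 s × 1.05 = 33579.0 Mb
Total: 179907.4 Mb = 22488.4 MB.
At 500 Mbps: 179907.4 / 500 = 360 s ≈ 6 minutes.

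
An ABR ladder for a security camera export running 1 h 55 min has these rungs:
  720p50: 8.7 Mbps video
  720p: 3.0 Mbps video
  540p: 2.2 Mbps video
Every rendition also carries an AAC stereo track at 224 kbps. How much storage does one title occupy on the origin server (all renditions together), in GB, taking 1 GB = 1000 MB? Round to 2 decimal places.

12.57 GB

1 h 55 min = 115 min = 6900 s
Audio: 224 kbps = 0.224 Mbps.
Sum of rendition bitrates: (8.7+0.224) + (3.0+0.224) + (2.2+0.224) = 14.572 Mbps.
× 6900 s = 100,547 Mb = 12,568 MB = 12.57 GB.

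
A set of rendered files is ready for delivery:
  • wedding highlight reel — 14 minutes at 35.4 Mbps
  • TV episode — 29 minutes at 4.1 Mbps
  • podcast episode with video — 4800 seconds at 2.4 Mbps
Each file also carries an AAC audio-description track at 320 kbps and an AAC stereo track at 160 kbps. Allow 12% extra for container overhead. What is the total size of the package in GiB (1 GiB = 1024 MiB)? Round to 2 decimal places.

6.77 GiB

Audio total: 320 + 160 = 480 kbps = 0.480 Mbps.
wedding highlight reel: 35.880 Mbps × 840 s × 1.12 = 33755.9 Mb
TV episode: 4.580 Mbps × 1740 s × 1.12 = 8925.5 Mb
podcast episode with video: 2.880 Mbps × 4800 s × 1.12 = 15482.9 Mb
Total: 58164.3 Mb = 7270.5 MB.
= 6.771 GiB.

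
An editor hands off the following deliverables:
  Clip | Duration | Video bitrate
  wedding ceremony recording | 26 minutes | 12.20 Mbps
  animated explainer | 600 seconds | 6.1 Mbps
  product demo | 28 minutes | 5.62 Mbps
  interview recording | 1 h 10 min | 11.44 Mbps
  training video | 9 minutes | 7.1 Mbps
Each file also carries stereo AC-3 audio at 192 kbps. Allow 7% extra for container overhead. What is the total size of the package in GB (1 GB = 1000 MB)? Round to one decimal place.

11.5 GB

Audio: 192 kbps = 0.192 Mbps.
wedding ceremony recording: 12.392 Mbps × 1560 s × 1.07 = 20684.7 Mb
animated explainer: 6.292 Mbps × 600 s × 1.07 = 4039.5 Mb
product demo: 5.812 Mbps × 1680 s × 1.07 = 10447.7 Mb
interview recording: 11.632 Mbps × 4200 s × 1.07 = 52274.2 Mb
training video: 7.292 Mbps × 540 s × 1.07 = 4213.3 Mb
Total: 91659.4 Mb = 11457.4 MB.
= 11.46 GB.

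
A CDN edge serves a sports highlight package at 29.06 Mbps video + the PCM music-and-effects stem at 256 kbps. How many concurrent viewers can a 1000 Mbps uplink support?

Audio: 256 kbps = 0.256 Mbps.
Per-viewer media rate: 29.316 Mbps.
1000 Mbps = 1,000 Mbps; 1,000 / 29.316 = 34.11 → 34 viewers.

34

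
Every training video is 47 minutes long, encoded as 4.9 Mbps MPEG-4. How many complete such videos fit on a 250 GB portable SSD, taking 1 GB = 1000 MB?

47 min = 2820 s
Per item: 4.900 Mbps × 2820 s = 13,818 Mb = 1,727 MB.
Capacity: 250 GB = 2,000,000 Mb; 144.74 items → 144 complete.

144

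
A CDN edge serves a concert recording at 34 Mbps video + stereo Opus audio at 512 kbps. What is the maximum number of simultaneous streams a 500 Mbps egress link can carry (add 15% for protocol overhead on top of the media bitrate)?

Audio: 512 kbps = 0.512 Mbps.
Per-viewer media rate: 34.512 Mbps.
On the wire with 15% overhead: 39.689 Mbps.
500 Mbps = 500.0 Mbps; 500.0 / 39.689 = 12.60 → 12 viewers.

12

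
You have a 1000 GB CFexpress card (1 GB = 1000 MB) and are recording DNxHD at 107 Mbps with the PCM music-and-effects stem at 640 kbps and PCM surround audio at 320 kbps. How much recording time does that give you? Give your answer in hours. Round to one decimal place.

Audio total: 640 + 320 = 960 kbps = 0.960 Mbps.
Total bitrate: 107 + 0.960 = 107.960 Mbps.
Capacity: 1000 GB = 8,000,000 Mb.
Recording time: 8,000,000 / 107.960 = 74,102 s ≈ 20.6 hours.

20.6 hours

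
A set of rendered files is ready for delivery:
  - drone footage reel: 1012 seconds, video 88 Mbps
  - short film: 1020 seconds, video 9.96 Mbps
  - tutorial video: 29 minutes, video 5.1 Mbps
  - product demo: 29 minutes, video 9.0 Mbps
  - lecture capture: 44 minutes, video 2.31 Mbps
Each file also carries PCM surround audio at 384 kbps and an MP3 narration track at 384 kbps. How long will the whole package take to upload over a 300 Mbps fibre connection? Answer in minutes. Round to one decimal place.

Audio total: 384 + 384 = 768 kbps = 0.768 Mbps.
drone footage reel: 88.768 Mbps × 1012 s = 89833.2 Mb
short film: 10.728 Mbps × 1020 s = 10942.6 Mb
tutorial video: 5.868 Mbps × 1740 s = 10210.3 Mb
product demo: 9.768 Mbps × 1740 s = 16996.3 Mb
lecture capture: 3.078 Mbps × 2640 s = 8125.9 Mb
Total: 136108.3 Mb = 17013.5 MB.
At 300 Mbps: 136108.3 / 300 = 454 s ≈ 7.56 minutes.

7.6 minutes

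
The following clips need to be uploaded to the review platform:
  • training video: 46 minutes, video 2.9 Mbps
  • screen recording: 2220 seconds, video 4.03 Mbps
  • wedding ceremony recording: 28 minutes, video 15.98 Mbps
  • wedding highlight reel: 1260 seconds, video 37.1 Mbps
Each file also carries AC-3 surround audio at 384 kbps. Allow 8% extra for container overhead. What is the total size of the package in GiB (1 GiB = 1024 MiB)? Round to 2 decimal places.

11.77 GiB

Audio: 384 kbps = 0.384 Mbps.
training video: 3.284 Mbps × 2760 s × 1.08 = 9788.9 Mb
screen recording: 4.414 Mbps × 2220 s × 1.08 = 10583.0 Mb
wedding ceremony recording: 16.364 Mbps × 1680 s × 1.08 = 29690.8 Mb
wedding highlight reel: 37.484 Mbps × 1260 s × 1.08 = 51008.2 Mb
Total: 101071.0 Mb = 12633.9 MB.
= 11.77 GiB.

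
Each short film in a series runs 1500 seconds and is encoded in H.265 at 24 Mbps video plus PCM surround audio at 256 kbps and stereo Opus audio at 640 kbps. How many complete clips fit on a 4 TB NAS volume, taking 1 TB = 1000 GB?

Audio total: 256 + 640 = 896 kbps = 0.896 Mbps.
Total bitrate: 24.896 Mbps.
Per item: 24.896 Mbps × 1500 s = 37,344 Mb = 4,668 MB.
Capacity: 4 TB = 32,000,000 Mb; 856.90 items → 856 complete.

856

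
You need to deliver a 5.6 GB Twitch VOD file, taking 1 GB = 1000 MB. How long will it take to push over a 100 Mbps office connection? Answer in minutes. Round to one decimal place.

7.5 minutes

File: 5.6 GB = 44800.0 Mb.
At 100 Mbps: 44800.0 / 100 = 448.0 s ≈ 7.47 minutes.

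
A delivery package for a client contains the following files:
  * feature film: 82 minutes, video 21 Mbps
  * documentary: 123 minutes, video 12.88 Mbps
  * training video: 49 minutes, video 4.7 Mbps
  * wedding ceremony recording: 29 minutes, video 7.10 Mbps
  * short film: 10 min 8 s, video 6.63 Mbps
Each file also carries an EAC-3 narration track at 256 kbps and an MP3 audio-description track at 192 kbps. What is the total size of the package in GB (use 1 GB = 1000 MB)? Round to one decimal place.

29.6 GB

Audio total: 256 + 192 = 448 kbps = 0.448 Mbps.
feature film: 21.448 Mbps × 4920 s = 105524.2 Mb
documentary: 13.328 Mbps × 7380 s = 98360.6 Mb
training video: 5.148 Mbps × 2940 s = 15135.1 Mb
wedding ceremony recording: 7.548 Mbps × 1740 s = 13133.5 Mb
short film: 7.078 Mbps × 608 s = 4303.4 Mb
Total: 236456.9 Mb = 29557.1 MB.
= 29.56 GB.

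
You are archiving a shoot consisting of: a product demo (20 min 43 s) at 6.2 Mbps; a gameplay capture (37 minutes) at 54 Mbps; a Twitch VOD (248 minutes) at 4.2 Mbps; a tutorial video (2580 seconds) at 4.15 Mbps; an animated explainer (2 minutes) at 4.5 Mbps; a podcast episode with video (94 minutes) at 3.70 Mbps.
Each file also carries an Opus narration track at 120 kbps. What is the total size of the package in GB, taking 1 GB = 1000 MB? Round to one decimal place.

28.2 GB

Audio: 120 kbps = 0.120 Mbps.
product demo: 6.320 Mbps × 1243 s = 7855.8 Mb
gameplay capture: 54.120 Mbps × 2220 s = 120146.4 Mb
Twitch VOD: 4.320 Mbps × 14880 s = 64281.6 Mb
tutorial video: 4.270 Mbps × 2580 s = 11016.6 Mb
animated explainer: 4.620 Mbps × 120 s = 554.4 Mb
podcast episode with video: 3.820 Mbps × 5640 s = 21544.8 Mb
Total: 225399.6 Mb = 28174.9 MB.
= 28.17 GB.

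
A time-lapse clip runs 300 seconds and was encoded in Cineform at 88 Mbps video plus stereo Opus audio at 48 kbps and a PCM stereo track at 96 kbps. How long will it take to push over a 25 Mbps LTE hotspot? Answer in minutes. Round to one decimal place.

Audio total: 48 + 96 = 144 kbps = 0.144 Mbps.
Total bitrate: 88.144 Mbps.
File: 88.144 Mbps × 300 s = 26443.2 Mb.
At 25 Mbps: 26443.2 / 25 = 1057.7 s ≈ 17.6 minutes.

17.6 minutes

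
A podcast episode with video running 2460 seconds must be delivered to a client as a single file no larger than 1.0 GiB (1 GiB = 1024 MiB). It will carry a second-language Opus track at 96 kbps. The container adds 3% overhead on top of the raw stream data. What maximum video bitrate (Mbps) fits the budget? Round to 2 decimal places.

Budget: 1.0 GiB = 8589.9 Mb.
Stream payload after overhead: 8589.9 / 1.03 = 8339.7 Mb.
Total bitrate budget: 8339.7 Mb / 2460 s = 3.390 Mbps.
Audio: 96 kbps = 0.096 Mbps.
Video: 3.390 − 0.096 = 3.294 Mbps.

3.29 Mbps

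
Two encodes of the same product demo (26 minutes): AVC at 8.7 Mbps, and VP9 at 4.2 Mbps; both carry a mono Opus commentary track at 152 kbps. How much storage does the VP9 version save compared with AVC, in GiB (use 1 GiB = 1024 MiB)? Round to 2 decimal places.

26 min = 1560 s
Audio: 152 kbps = 0.152 Mbps.
AVC: 8.852 Mbps × 1560 s = 13809.1 Mb = 1.608 GiB.
VP9: 4.352 Mbps × 1560 s = 6789.1 Mb = 0.790 GiB.
Saving: 1.608 − 0.790 = 0.817 GiB.

0.82 GiB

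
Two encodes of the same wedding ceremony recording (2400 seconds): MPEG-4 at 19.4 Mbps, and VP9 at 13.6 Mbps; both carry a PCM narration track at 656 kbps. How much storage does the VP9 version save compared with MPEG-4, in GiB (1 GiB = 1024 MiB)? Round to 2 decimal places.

Audio: 656 kbps = 0.656 Mbps.
MPEG-4: 20.056 Mbps × 2400 s = 48134.4 Mb = 5.604 GiB.
VP9: 14.256 Mbps × 2400 s = 34214.4 Mb = 3.983 GiB.
Saving: 5.604 − 3.983 = 1.621 GiB.

1.62 GiB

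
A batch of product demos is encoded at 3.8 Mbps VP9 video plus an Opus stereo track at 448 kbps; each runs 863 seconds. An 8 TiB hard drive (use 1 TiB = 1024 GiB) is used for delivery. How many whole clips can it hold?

19194

Audio: 448 kbps = 0.448 Mbps.
Total bitrate: 4.248 Mbps.
Per item: 4.248 Mbps × 863 s = 3,666 Mb = 458.3 MB.
Capacity: 8 TiB = 70,368,744 Mb; 19194.84 items → 19194 complete.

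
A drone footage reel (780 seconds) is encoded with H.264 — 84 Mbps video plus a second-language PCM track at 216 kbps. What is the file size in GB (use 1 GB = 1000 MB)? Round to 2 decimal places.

Audio: 216 kbps = 0.216 Mbps.
Total bitrate: 84 + 0.216 = 84.216 Mbps.
Stream data: 84.216 Mbps × 780 s = 65688.5 Mb.
65,688 Mb ÷ 8 = 8,211 MB → 8.211 GB.

8.21 GB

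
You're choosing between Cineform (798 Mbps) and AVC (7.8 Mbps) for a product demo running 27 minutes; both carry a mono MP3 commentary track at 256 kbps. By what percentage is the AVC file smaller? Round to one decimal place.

99.0%

27 min = 1620 s
Audio: 256 kbps = 0.256 Mbps.
Cineform: 798.256 Mbps × 1620 s = 1293174.7 Mb = 150.545 GiB.
AVC: 8.056 Mbps × 1620 s = 13050.7 Mb = 1.519 GiB.
Reduction: (1 − 1.519/150.545) × 100 = 98.99%.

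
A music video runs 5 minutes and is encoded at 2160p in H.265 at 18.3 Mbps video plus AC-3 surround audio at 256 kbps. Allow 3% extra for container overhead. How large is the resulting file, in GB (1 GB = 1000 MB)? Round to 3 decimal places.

5 min = 300 s
Audio: 256 kbps = 0.256 Mbps.
Total bitrate: 18.3 + 0.256 = 18.556 Mbps.
Stream data: 18.556 Mbps × 300 s = 5566.8 Mb.
With 3% container overhead: ×1.03.
5,734 Mb ÷ 8 = 716.7 MB → 0.7167 GB.

0.717 GB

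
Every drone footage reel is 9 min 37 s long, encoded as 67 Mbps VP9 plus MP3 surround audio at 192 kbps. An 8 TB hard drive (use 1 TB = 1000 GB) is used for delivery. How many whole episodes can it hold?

9 min 37 s = 577 s
Audio: 192 kbps = 0.192 Mbps.
Total bitrate: 67.192 Mbps.
Per item: 67.192 Mbps × 577 s = 38,770 Mb = 4,846 MB.
Capacity: 8 TB = 64,000,000 Mb; 1650.77 items → 1650 complete.

1650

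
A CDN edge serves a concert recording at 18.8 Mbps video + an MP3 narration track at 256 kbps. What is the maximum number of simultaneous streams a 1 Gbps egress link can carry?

Audio: 256 kbps = 0.256 Mbps.
Per-viewer media rate: 19.056 Mbps.
1 Gbps = 1,000 Mbps; 1,000 / 19.056 = 52.48 → 52 viewers.

52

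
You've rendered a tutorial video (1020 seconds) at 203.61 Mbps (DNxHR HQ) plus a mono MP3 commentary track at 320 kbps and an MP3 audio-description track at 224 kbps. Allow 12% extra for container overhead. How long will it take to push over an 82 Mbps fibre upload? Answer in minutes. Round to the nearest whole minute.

47 minutes

Audio total: 320 + 224 = 544 kbps = 0.544 Mbps.
Total bitrate: 204.154 Mbps.
File: 204.154 Mbps × 1020 s = 208237.1 Mb.
With 12% container overhead: ×1.12. → 233225.5 Mb.
At 82 Mbps: 233225.5 / 82 = 2844.2 s ≈ 47.4 minutes.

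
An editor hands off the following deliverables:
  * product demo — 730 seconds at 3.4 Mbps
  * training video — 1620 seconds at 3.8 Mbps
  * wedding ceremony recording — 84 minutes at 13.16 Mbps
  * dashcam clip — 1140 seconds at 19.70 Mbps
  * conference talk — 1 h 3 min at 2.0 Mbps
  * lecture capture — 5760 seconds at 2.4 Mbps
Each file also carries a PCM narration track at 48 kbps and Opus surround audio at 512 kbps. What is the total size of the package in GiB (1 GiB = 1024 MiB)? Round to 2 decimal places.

15.01 GiB

Audio total: 48 + 512 = 560 kbps = 0.560 Mbps.
product demo: 3.960 Mbps × 730 s = 2890.8 Mb
training video: 4.360 Mbps × 1620 s = 7063.2 Mb
wedding ceremony recording: 13.720 Mbps × 5040 s = 69148.8 Mb
dashcam clip: 20.260 Mbps × 1140 s = 23096.4 Mb
conference talk: 2.560 Mbps × 3780 s = 9676.8 Mb
lecture capture: 2.960 Mbps × 5760 s = 17049.6 Mb
Total: 128925.6 Mb = 16115.7 MB.
= 15.01 GiB.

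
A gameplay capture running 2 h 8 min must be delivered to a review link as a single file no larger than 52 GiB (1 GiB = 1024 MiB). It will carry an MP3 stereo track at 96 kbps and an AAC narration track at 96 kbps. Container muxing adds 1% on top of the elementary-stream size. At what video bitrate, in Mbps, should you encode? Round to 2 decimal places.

Budget: 52 GiB = 446676.6 Mb.
Stream payload after overhead: 446676.6 / 1.01 = 442254.1 Mb.
2 h 8 min = 128 min = 7680 s
Total bitrate budget: 442254.1 Mb / 7680 s = 57.585 Mbps.
Audio total: 96 + 96 = 192 kbps = 0.192 Mbps.
Video: 57.585 − 0.192 = 57.393 Mbps.

57.39 Mbps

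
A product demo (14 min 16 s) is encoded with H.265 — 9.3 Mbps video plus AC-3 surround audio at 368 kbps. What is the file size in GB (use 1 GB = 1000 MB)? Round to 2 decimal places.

1.03 GB

14 min 16 s = 856 s
Audio: 368 kbps = 0.368 Mbps.
Total bitrate: 9.3 + 0.368 = 9.668 Mbps.
Stream data: 9.668 Mbps × 856 s = 8275.8 Mb.
8,276 Mb ÷ 8 = 1,034 MB → 1.034 GB.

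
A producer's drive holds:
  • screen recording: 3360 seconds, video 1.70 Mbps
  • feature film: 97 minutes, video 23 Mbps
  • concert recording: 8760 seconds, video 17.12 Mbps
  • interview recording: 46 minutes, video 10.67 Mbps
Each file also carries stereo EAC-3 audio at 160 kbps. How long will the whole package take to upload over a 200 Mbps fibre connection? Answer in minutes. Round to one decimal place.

Audio: 160 kbps = 0.160 Mbps.
screen recording: 1.860 Mbps × 3360 s = 6249.6 Mb
feature film: 23.160 Mbps × 5820 s = 134791.2 Mb
concert recording: 17.280 Mbps × 8760 s = 151372.8 Mb
interview recording: 10.830 Mbps × 2760 s = 29890.8 Mb
Total: 322304.4 Mb = 40288.1 MB.
At 200 Mbps: 322304.4 / 200 = 1612 s ≈ 26.9 minutes.

26.9 minutes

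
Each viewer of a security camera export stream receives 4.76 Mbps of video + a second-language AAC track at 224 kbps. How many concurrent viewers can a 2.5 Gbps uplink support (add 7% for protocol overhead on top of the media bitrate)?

468

Audio: 224 kbps = 0.224 Mbps.
Per-viewer media rate: 4.984 Mbps.
On the wire with 7% overhead: 5.333 Mbps.
2.5 Gbps = 2,500 Mbps; 2,500 / 5.333 = 468.79 → 468 viewers.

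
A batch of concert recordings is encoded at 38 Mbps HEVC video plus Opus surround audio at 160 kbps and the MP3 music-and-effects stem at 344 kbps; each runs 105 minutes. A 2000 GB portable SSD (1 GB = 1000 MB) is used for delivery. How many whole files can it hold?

65

105 min = 6300 s
Audio total: 160 + 344 = 504 kbps = 0.504 Mbps.
Total bitrate: 38.504 Mbps.
Per item: 38.504 Mbps × 6300 s = 242,575 Mb = 30,322 MB.
Capacity: 2000 GB = 16,000,000 Mb; 65.96 items → 65 complete.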